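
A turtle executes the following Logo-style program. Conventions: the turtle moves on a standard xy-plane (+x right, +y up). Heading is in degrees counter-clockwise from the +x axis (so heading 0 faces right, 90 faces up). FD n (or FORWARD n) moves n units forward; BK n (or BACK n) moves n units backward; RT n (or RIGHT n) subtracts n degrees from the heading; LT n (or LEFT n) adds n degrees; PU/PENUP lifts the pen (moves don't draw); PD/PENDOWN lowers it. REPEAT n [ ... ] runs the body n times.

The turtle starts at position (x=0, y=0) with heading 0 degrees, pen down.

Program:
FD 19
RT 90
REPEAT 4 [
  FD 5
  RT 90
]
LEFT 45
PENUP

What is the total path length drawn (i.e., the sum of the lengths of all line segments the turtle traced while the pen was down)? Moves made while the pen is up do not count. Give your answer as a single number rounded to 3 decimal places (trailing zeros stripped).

Answer: 39

Derivation:
Executing turtle program step by step:
Start: pos=(0,0), heading=0, pen down
FD 19: (0,0) -> (19,0) [heading=0, draw]
RT 90: heading 0 -> 270
REPEAT 4 [
  -- iteration 1/4 --
  FD 5: (19,0) -> (19,-5) [heading=270, draw]
  RT 90: heading 270 -> 180
  -- iteration 2/4 --
  FD 5: (19,-5) -> (14,-5) [heading=180, draw]
  RT 90: heading 180 -> 90
  -- iteration 3/4 --
  FD 5: (14,-5) -> (14,0) [heading=90, draw]
  RT 90: heading 90 -> 0
  -- iteration 4/4 --
  FD 5: (14,0) -> (19,0) [heading=0, draw]
  RT 90: heading 0 -> 270
]
LT 45: heading 270 -> 315
PU: pen up
Final: pos=(19,0), heading=315, 5 segment(s) drawn

Segment lengths:
  seg 1: (0,0) -> (19,0), length = 19
  seg 2: (19,0) -> (19,-5), length = 5
  seg 3: (19,-5) -> (14,-5), length = 5
  seg 4: (14,-5) -> (14,0), length = 5
  seg 5: (14,0) -> (19,0), length = 5
Total = 39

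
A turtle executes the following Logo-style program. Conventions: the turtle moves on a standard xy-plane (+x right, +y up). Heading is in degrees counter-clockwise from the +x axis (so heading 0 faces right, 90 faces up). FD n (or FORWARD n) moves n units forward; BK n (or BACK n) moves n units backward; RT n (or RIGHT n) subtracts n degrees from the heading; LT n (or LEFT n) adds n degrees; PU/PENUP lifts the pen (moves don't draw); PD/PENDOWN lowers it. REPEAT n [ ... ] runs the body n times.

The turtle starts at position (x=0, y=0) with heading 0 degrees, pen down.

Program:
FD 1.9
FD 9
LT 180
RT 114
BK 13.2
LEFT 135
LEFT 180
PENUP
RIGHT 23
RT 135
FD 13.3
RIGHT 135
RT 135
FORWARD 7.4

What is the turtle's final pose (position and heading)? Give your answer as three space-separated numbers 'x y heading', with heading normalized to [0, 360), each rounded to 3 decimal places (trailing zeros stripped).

Executing turtle program step by step:
Start: pos=(0,0), heading=0, pen down
FD 1.9: (0,0) -> (1.9,0) [heading=0, draw]
FD 9: (1.9,0) -> (10.9,0) [heading=0, draw]
LT 180: heading 0 -> 180
RT 114: heading 180 -> 66
BK 13.2: (10.9,0) -> (5.531,-12.059) [heading=66, draw]
LT 135: heading 66 -> 201
LT 180: heading 201 -> 21
PU: pen up
RT 23: heading 21 -> 358
RT 135: heading 358 -> 223
FD 13.3: (5.531,-12.059) -> (-4.196,-21.129) [heading=223, move]
RT 135: heading 223 -> 88
RT 135: heading 88 -> 313
FD 7.4: (-4.196,-21.129) -> (0.851,-26.541) [heading=313, move]
Final: pos=(0.851,-26.541), heading=313, 3 segment(s) drawn

Answer: 0.851 -26.541 313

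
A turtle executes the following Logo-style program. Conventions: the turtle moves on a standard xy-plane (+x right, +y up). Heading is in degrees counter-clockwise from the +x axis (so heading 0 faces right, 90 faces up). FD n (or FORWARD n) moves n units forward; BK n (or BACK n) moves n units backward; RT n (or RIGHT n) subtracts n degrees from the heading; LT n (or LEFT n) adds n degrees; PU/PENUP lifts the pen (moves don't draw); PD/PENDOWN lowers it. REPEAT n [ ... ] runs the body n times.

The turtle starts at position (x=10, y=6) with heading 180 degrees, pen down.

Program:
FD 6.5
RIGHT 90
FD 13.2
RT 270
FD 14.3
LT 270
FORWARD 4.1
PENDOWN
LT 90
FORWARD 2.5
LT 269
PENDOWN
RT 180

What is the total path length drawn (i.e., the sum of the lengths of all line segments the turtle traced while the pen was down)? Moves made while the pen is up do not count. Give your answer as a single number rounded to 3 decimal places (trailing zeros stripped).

Executing turtle program step by step:
Start: pos=(10,6), heading=180, pen down
FD 6.5: (10,6) -> (3.5,6) [heading=180, draw]
RT 90: heading 180 -> 90
FD 13.2: (3.5,6) -> (3.5,19.2) [heading=90, draw]
RT 270: heading 90 -> 180
FD 14.3: (3.5,19.2) -> (-10.8,19.2) [heading=180, draw]
LT 270: heading 180 -> 90
FD 4.1: (-10.8,19.2) -> (-10.8,23.3) [heading=90, draw]
PD: pen down
LT 90: heading 90 -> 180
FD 2.5: (-10.8,23.3) -> (-13.3,23.3) [heading=180, draw]
LT 269: heading 180 -> 89
PD: pen down
RT 180: heading 89 -> 269
Final: pos=(-13.3,23.3), heading=269, 5 segment(s) drawn

Segment lengths:
  seg 1: (10,6) -> (3.5,6), length = 6.5
  seg 2: (3.5,6) -> (3.5,19.2), length = 13.2
  seg 3: (3.5,19.2) -> (-10.8,19.2), length = 14.3
  seg 4: (-10.8,19.2) -> (-10.8,23.3), length = 4.1
  seg 5: (-10.8,23.3) -> (-13.3,23.3), length = 2.5
Total = 40.6

Answer: 40.6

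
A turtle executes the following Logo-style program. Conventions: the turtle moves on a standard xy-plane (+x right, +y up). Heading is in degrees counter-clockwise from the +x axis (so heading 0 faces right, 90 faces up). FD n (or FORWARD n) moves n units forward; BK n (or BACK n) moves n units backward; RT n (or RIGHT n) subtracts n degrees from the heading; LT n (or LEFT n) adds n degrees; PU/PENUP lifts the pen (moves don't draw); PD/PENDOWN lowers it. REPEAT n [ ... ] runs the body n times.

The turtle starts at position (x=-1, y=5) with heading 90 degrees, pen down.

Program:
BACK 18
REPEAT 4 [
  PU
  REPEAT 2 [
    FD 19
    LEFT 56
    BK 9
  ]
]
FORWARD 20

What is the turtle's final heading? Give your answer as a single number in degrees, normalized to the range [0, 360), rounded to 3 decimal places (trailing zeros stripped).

Answer: 178

Derivation:
Executing turtle program step by step:
Start: pos=(-1,5), heading=90, pen down
BK 18: (-1,5) -> (-1,-13) [heading=90, draw]
REPEAT 4 [
  -- iteration 1/4 --
  PU: pen up
  REPEAT 2 [
    -- iteration 1/2 --
    FD 19: (-1,-13) -> (-1,6) [heading=90, move]
    LT 56: heading 90 -> 146
    BK 9: (-1,6) -> (6.461,0.967) [heading=146, move]
    -- iteration 2/2 --
    FD 19: (6.461,0.967) -> (-9.29,11.592) [heading=146, move]
    LT 56: heading 146 -> 202
    BK 9: (-9.29,11.592) -> (-0.946,14.963) [heading=202, move]
  ]
  -- iteration 2/4 --
  PU: pen up
  REPEAT 2 [
    -- iteration 1/2 --
    FD 19: (-0.946,14.963) -> (-18.562,7.846) [heading=202, move]
    LT 56: heading 202 -> 258
    BK 9: (-18.562,7.846) -> (-16.691,16.649) [heading=258, move]
    -- iteration 2/2 --
    FD 19: (-16.691,16.649) -> (-20.641,-1.936) [heading=258, move]
    LT 56: heading 258 -> 314
    BK 9: (-20.641,-1.936) -> (-26.893,4.538) [heading=314, move]
  ]
  -- iteration 3/4 --
  PU: pen up
  REPEAT 2 [
    -- iteration 1/2 --
    FD 19: (-26.893,4.538) -> (-13.695,-9.129) [heading=314, move]
    LT 56: heading 314 -> 10
    BK 9: (-13.695,-9.129) -> (-22.558,-10.692) [heading=10, move]
    -- iteration 2/2 --
    FD 19: (-22.558,-10.692) -> (-3.847,-7.393) [heading=10, move]
    LT 56: heading 10 -> 66
    BK 9: (-3.847,-7.393) -> (-7.507,-15.614) [heading=66, move]
  ]
  -- iteration 4/4 --
  PU: pen up
  REPEAT 2 [
    -- iteration 1/2 --
    FD 19: (-7.507,-15.614) -> (0.221,1.743) [heading=66, move]
    LT 56: heading 66 -> 122
    BK 9: (0.221,1.743) -> (4.99,-5.89) [heading=122, move]
    -- iteration 2/2 --
    FD 19: (4.99,-5.89) -> (-5.078,10.223) [heading=122, move]
    LT 56: heading 122 -> 178
    BK 9: (-5.078,10.223) -> (3.916,9.909) [heading=178, move]
  ]
]
FD 20: (3.916,9.909) -> (-16.072,10.607) [heading=178, move]
Final: pos=(-16.072,10.607), heading=178, 1 segment(s) drawn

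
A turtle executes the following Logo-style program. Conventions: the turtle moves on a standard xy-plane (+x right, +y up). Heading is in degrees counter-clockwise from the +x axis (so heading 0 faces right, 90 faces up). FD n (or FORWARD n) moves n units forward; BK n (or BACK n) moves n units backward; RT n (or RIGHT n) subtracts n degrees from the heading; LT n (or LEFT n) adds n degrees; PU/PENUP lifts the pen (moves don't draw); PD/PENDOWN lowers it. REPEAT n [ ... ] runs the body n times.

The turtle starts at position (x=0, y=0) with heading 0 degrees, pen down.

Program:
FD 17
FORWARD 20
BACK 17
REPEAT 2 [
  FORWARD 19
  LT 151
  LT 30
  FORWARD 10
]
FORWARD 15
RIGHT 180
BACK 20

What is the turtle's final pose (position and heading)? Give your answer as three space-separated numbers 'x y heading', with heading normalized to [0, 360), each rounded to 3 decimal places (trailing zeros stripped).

Executing turtle program step by step:
Start: pos=(0,0), heading=0, pen down
FD 17: (0,0) -> (17,0) [heading=0, draw]
FD 20: (17,0) -> (37,0) [heading=0, draw]
BK 17: (37,0) -> (20,0) [heading=0, draw]
REPEAT 2 [
  -- iteration 1/2 --
  FD 19: (20,0) -> (39,0) [heading=0, draw]
  LT 151: heading 0 -> 151
  LT 30: heading 151 -> 181
  FD 10: (39,0) -> (29.002,-0.175) [heading=181, draw]
  -- iteration 2/2 --
  FD 19: (29.002,-0.175) -> (10.004,-0.506) [heading=181, draw]
  LT 151: heading 181 -> 332
  LT 30: heading 332 -> 2
  FD 10: (10.004,-0.506) -> (19.998,-0.157) [heading=2, draw]
]
FD 15: (19.998,-0.157) -> (34.989,0.366) [heading=2, draw]
RT 180: heading 2 -> 182
BK 20: (34.989,0.366) -> (54.977,1.064) [heading=182, draw]
Final: pos=(54.977,1.064), heading=182, 9 segment(s) drawn

Answer: 54.977 1.064 182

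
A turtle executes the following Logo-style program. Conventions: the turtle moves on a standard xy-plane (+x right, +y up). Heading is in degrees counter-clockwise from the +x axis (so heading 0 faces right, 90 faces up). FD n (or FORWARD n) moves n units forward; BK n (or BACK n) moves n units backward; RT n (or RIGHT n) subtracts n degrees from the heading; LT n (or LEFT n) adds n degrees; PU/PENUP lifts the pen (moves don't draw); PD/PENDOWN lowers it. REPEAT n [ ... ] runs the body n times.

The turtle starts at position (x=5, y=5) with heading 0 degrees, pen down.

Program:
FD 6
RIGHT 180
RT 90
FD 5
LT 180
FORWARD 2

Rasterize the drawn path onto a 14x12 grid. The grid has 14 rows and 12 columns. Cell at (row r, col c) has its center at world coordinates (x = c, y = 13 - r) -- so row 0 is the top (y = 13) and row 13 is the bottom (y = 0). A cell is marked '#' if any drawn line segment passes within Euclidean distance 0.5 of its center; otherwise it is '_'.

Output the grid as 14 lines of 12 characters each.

Answer: ____________
____________
____________
___________#
___________#
___________#
___________#
___________#
_____#######
____________
____________
____________
____________
____________

Derivation:
Segment 0: (5,5) -> (11,5)
Segment 1: (11,5) -> (11,10)
Segment 2: (11,10) -> (11,8)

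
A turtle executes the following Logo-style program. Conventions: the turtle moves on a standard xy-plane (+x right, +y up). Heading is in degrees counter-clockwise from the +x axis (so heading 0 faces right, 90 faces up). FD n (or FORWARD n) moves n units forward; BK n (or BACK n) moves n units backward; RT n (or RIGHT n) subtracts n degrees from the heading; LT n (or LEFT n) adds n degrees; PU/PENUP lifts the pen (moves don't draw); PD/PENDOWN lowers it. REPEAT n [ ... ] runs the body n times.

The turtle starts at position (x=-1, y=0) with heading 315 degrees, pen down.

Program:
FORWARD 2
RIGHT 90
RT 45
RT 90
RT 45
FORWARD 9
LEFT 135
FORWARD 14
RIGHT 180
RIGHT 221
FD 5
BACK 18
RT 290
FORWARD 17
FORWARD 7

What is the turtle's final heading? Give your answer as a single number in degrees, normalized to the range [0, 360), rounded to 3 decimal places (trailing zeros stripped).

Answer: 209

Derivation:
Executing turtle program step by step:
Start: pos=(-1,0), heading=315, pen down
FD 2: (-1,0) -> (0.414,-1.414) [heading=315, draw]
RT 90: heading 315 -> 225
RT 45: heading 225 -> 180
RT 90: heading 180 -> 90
RT 45: heading 90 -> 45
FD 9: (0.414,-1.414) -> (6.778,4.95) [heading=45, draw]
LT 135: heading 45 -> 180
FD 14: (6.778,4.95) -> (-7.222,4.95) [heading=180, draw]
RT 180: heading 180 -> 0
RT 221: heading 0 -> 139
FD 5: (-7.222,4.95) -> (-10.995,8.23) [heading=139, draw]
BK 18: (-10.995,8.23) -> (2.589,-3.579) [heading=139, draw]
RT 290: heading 139 -> 209
FD 17: (2.589,-3.579) -> (-12.279,-11.821) [heading=209, draw]
FD 7: (-12.279,-11.821) -> (-18.401,-15.214) [heading=209, draw]
Final: pos=(-18.401,-15.214), heading=209, 7 segment(s) drawn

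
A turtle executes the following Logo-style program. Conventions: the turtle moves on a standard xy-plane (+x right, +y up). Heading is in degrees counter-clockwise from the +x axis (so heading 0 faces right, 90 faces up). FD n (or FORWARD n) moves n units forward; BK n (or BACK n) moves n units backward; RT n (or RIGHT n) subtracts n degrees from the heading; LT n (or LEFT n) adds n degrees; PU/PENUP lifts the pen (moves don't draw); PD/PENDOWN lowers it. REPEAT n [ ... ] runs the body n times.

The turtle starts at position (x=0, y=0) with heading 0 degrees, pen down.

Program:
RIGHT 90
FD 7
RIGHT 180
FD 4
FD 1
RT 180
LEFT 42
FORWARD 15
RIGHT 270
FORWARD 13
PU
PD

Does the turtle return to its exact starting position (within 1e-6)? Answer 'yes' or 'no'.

Executing turtle program step by step:
Start: pos=(0,0), heading=0, pen down
RT 90: heading 0 -> 270
FD 7: (0,0) -> (0,-7) [heading=270, draw]
RT 180: heading 270 -> 90
FD 4: (0,-7) -> (0,-3) [heading=90, draw]
FD 1: (0,-3) -> (0,-2) [heading=90, draw]
RT 180: heading 90 -> 270
LT 42: heading 270 -> 312
FD 15: (0,-2) -> (10.037,-13.147) [heading=312, draw]
RT 270: heading 312 -> 42
FD 13: (10.037,-13.147) -> (19.698,-4.448) [heading=42, draw]
PU: pen up
PD: pen down
Final: pos=(19.698,-4.448), heading=42, 5 segment(s) drawn

Start position: (0, 0)
Final position: (19.698, -4.448)
Distance = 20.194; >= 1e-6 -> NOT closed

Answer: no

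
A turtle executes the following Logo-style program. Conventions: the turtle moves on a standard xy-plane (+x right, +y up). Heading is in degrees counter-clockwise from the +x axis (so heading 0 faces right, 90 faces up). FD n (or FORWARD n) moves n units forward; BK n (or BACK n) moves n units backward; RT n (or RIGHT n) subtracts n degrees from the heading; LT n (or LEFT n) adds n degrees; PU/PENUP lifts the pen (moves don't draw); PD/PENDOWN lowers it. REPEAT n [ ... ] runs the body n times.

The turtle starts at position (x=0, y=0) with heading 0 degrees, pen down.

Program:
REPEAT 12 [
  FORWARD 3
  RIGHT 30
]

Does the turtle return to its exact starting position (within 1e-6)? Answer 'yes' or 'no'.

Answer: yes

Derivation:
Executing turtle program step by step:
Start: pos=(0,0), heading=0, pen down
REPEAT 12 [
  -- iteration 1/12 --
  FD 3: (0,0) -> (3,0) [heading=0, draw]
  RT 30: heading 0 -> 330
  -- iteration 2/12 --
  FD 3: (3,0) -> (5.598,-1.5) [heading=330, draw]
  RT 30: heading 330 -> 300
  -- iteration 3/12 --
  FD 3: (5.598,-1.5) -> (7.098,-4.098) [heading=300, draw]
  RT 30: heading 300 -> 270
  -- iteration 4/12 --
  FD 3: (7.098,-4.098) -> (7.098,-7.098) [heading=270, draw]
  RT 30: heading 270 -> 240
  -- iteration 5/12 --
  FD 3: (7.098,-7.098) -> (5.598,-9.696) [heading=240, draw]
  RT 30: heading 240 -> 210
  -- iteration 6/12 --
  FD 3: (5.598,-9.696) -> (3,-11.196) [heading=210, draw]
  RT 30: heading 210 -> 180
  -- iteration 7/12 --
  FD 3: (3,-11.196) -> (0,-11.196) [heading=180, draw]
  RT 30: heading 180 -> 150
  -- iteration 8/12 --
  FD 3: (0,-11.196) -> (-2.598,-9.696) [heading=150, draw]
  RT 30: heading 150 -> 120
  -- iteration 9/12 --
  FD 3: (-2.598,-9.696) -> (-4.098,-7.098) [heading=120, draw]
  RT 30: heading 120 -> 90
  -- iteration 10/12 --
  FD 3: (-4.098,-7.098) -> (-4.098,-4.098) [heading=90, draw]
  RT 30: heading 90 -> 60
  -- iteration 11/12 --
  FD 3: (-4.098,-4.098) -> (-2.598,-1.5) [heading=60, draw]
  RT 30: heading 60 -> 30
  -- iteration 12/12 --
  FD 3: (-2.598,-1.5) -> (0,0) [heading=30, draw]
  RT 30: heading 30 -> 0
]
Final: pos=(0,0), heading=0, 12 segment(s) drawn

Start position: (0, 0)
Final position: (0, 0)
Distance = 0; < 1e-6 -> CLOSED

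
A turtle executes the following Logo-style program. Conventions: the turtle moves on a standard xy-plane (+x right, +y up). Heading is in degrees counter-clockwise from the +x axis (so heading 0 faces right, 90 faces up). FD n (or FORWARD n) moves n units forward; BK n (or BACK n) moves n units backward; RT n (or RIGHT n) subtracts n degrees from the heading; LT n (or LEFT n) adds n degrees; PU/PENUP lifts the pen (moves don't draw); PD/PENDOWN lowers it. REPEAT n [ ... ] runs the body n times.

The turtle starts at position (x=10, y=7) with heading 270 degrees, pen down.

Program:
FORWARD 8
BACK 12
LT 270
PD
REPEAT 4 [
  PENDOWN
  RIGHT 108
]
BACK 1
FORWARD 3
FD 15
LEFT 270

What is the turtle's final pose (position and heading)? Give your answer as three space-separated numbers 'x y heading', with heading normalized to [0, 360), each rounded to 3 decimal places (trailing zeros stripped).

Answer: 4.747 27.168 18

Derivation:
Executing turtle program step by step:
Start: pos=(10,7), heading=270, pen down
FD 8: (10,7) -> (10,-1) [heading=270, draw]
BK 12: (10,-1) -> (10,11) [heading=270, draw]
LT 270: heading 270 -> 180
PD: pen down
REPEAT 4 [
  -- iteration 1/4 --
  PD: pen down
  RT 108: heading 180 -> 72
  -- iteration 2/4 --
  PD: pen down
  RT 108: heading 72 -> 324
  -- iteration 3/4 --
  PD: pen down
  RT 108: heading 324 -> 216
  -- iteration 4/4 --
  PD: pen down
  RT 108: heading 216 -> 108
]
BK 1: (10,11) -> (10.309,10.049) [heading=108, draw]
FD 3: (10.309,10.049) -> (9.382,12.902) [heading=108, draw]
FD 15: (9.382,12.902) -> (4.747,27.168) [heading=108, draw]
LT 270: heading 108 -> 18
Final: pos=(4.747,27.168), heading=18, 5 segment(s) drawn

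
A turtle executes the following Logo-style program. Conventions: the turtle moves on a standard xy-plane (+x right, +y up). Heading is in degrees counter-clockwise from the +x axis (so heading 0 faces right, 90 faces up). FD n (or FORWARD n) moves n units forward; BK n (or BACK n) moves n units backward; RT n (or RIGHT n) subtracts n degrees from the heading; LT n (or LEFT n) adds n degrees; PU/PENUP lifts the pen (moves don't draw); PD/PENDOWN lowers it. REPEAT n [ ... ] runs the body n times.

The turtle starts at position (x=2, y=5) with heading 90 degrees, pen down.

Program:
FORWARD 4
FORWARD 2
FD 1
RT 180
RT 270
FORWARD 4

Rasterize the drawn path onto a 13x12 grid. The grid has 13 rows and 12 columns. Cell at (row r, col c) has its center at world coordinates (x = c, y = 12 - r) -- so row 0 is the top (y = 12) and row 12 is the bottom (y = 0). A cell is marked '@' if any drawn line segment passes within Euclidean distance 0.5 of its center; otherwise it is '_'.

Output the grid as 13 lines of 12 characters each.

Answer: __@@@@@_____
__@_________
__@_________
__@_________
__@_________
__@_________
__@_________
__@_________
____________
____________
____________
____________
____________

Derivation:
Segment 0: (2,5) -> (2,9)
Segment 1: (2,9) -> (2,11)
Segment 2: (2,11) -> (2,12)
Segment 3: (2,12) -> (6,12)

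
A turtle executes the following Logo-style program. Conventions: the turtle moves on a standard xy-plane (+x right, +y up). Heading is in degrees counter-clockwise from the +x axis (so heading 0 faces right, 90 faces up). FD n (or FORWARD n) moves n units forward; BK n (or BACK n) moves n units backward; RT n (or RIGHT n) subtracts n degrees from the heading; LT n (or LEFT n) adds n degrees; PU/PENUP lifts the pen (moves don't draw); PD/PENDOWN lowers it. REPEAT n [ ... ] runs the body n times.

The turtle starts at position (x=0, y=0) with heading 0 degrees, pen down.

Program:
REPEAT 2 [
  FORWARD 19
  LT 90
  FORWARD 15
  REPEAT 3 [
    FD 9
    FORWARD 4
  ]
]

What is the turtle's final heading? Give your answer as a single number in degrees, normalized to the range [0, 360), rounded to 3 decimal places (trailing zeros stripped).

Executing turtle program step by step:
Start: pos=(0,0), heading=0, pen down
REPEAT 2 [
  -- iteration 1/2 --
  FD 19: (0,0) -> (19,0) [heading=0, draw]
  LT 90: heading 0 -> 90
  FD 15: (19,0) -> (19,15) [heading=90, draw]
  REPEAT 3 [
    -- iteration 1/3 --
    FD 9: (19,15) -> (19,24) [heading=90, draw]
    FD 4: (19,24) -> (19,28) [heading=90, draw]
    -- iteration 2/3 --
    FD 9: (19,28) -> (19,37) [heading=90, draw]
    FD 4: (19,37) -> (19,41) [heading=90, draw]
    -- iteration 3/3 --
    FD 9: (19,41) -> (19,50) [heading=90, draw]
    FD 4: (19,50) -> (19,54) [heading=90, draw]
  ]
  -- iteration 2/2 --
  FD 19: (19,54) -> (19,73) [heading=90, draw]
  LT 90: heading 90 -> 180
  FD 15: (19,73) -> (4,73) [heading=180, draw]
  REPEAT 3 [
    -- iteration 1/3 --
    FD 9: (4,73) -> (-5,73) [heading=180, draw]
    FD 4: (-5,73) -> (-9,73) [heading=180, draw]
    -- iteration 2/3 --
    FD 9: (-9,73) -> (-18,73) [heading=180, draw]
    FD 4: (-18,73) -> (-22,73) [heading=180, draw]
    -- iteration 3/3 --
    FD 9: (-22,73) -> (-31,73) [heading=180, draw]
    FD 4: (-31,73) -> (-35,73) [heading=180, draw]
  ]
]
Final: pos=(-35,73), heading=180, 16 segment(s) drawn

Answer: 180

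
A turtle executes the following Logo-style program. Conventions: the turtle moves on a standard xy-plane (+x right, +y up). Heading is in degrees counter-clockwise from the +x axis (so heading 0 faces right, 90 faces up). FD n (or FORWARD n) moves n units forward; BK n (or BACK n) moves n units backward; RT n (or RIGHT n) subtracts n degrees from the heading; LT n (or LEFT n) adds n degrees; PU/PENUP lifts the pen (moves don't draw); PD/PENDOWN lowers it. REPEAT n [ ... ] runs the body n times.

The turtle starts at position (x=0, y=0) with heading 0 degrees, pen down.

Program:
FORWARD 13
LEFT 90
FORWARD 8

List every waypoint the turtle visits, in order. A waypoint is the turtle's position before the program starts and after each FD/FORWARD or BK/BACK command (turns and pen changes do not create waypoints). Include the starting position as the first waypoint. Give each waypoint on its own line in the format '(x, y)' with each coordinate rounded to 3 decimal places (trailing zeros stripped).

Executing turtle program step by step:
Start: pos=(0,0), heading=0, pen down
FD 13: (0,0) -> (13,0) [heading=0, draw]
LT 90: heading 0 -> 90
FD 8: (13,0) -> (13,8) [heading=90, draw]
Final: pos=(13,8), heading=90, 2 segment(s) drawn
Waypoints (3 total):
(0, 0)
(13, 0)
(13, 8)

Answer: (0, 0)
(13, 0)
(13, 8)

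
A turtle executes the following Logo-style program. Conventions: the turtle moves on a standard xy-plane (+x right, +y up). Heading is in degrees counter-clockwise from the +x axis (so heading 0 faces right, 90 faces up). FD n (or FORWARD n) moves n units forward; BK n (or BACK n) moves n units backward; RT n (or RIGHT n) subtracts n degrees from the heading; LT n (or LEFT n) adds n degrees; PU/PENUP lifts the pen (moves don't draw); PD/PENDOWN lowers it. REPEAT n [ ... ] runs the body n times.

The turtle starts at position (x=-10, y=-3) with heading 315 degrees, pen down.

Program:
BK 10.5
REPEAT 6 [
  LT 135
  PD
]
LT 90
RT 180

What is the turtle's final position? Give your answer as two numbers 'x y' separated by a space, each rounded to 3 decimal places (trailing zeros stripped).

Executing turtle program step by step:
Start: pos=(-10,-3), heading=315, pen down
BK 10.5: (-10,-3) -> (-17.425,4.425) [heading=315, draw]
REPEAT 6 [
  -- iteration 1/6 --
  LT 135: heading 315 -> 90
  PD: pen down
  -- iteration 2/6 --
  LT 135: heading 90 -> 225
  PD: pen down
  -- iteration 3/6 --
  LT 135: heading 225 -> 0
  PD: pen down
  -- iteration 4/6 --
  LT 135: heading 0 -> 135
  PD: pen down
  -- iteration 5/6 --
  LT 135: heading 135 -> 270
  PD: pen down
  -- iteration 6/6 --
  LT 135: heading 270 -> 45
  PD: pen down
]
LT 90: heading 45 -> 135
RT 180: heading 135 -> 315
Final: pos=(-17.425,4.425), heading=315, 1 segment(s) drawn

Answer: -17.425 4.425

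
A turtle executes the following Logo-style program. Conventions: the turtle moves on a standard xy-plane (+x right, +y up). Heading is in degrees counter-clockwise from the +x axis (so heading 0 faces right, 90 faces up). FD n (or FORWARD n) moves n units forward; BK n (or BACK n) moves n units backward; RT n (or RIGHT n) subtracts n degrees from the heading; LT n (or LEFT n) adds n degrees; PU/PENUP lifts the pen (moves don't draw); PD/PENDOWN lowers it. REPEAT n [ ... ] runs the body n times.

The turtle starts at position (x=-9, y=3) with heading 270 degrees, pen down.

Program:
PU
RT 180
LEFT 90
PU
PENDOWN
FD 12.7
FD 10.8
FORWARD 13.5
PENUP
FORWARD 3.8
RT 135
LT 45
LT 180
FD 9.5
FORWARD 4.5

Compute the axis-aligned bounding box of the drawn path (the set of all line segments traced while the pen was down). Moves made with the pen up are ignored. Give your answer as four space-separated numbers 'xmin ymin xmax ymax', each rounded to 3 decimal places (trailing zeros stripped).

Executing turtle program step by step:
Start: pos=(-9,3), heading=270, pen down
PU: pen up
RT 180: heading 270 -> 90
LT 90: heading 90 -> 180
PU: pen up
PD: pen down
FD 12.7: (-9,3) -> (-21.7,3) [heading=180, draw]
FD 10.8: (-21.7,3) -> (-32.5,3) [heading=180, draw]
FD 13.5: (-32.5,3) -> (-46,3) [heading=180, draw]
PU: pen up
FD 3.8: (-46,3) -> (-49.8,3) [heading=180, move]
RT 135: heading 180 -> 45
LT 45: heading 45 -> 90
LT 180: heading 90 -> 270
FD 9.5: (-49.8,3) -> (-49.8,-6.5) [heading=270, move]
FD 4.5: (-49.8,-6.5) -> (-49.8,-11) [heading=270, move]
Final: pos=(-49.8,-11), heading=270, 3 segment(s) drawn

Segment endpoints: x in {-46, -32.5, -21.7, -9}, y in {3, 3, 3, 3}
xmin=-46, ymin=3, xmax=-9, ymax=3

Answer: -46 3 -9 3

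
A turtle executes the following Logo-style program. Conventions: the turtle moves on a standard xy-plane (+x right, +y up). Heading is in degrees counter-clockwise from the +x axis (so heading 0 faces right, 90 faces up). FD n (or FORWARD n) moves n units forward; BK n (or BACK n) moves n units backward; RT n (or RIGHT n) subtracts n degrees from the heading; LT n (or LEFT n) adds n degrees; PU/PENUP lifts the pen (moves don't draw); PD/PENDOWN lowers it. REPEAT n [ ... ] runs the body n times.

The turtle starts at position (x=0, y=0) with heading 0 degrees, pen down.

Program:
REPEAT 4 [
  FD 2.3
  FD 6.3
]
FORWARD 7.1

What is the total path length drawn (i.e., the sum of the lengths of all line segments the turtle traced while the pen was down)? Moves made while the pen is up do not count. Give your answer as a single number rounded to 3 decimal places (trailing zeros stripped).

Answer: 41.5

Derivation:
Executing turtle program step by step:
Start: pos=(0,0), heading=0, pen down
REPEAT 4 [
  -- iteration 1/4 --
  FD 2.3: (0,0) -> (2.3,0) [heading=0, draw]
  FD 6.3: (2.3,0) -> (8.6,0) [heading=0, draw]
  -- iteration 2/4 --
  FD 2.3: (8.6,0) -> (10.9,0) [heading=0, draw]
  FD 6.3: (10.9,0) -> (17.2,0) [heading=0, draw]
  -- iteration 3/4 --
  FD 2.3: (17.2,0) -> (19.5,0) [heading=0, draw]
  FD 6.3: (19.5,0) -> (25.8,0) [heading=0, draw]
  -- iteration 4/4 --
  FD 2.3: (25.8,0) -> (28.1,0) [heading=0, draw]
  FD 6.3: (28.1,0) -> (34.4,0) [heading=0, draw]
]
FD 7.1: (34.4,0) -> (41.5,0) [heading=0, draw]
Final: pos=(41.5,0), heading=0, 9 segment(s) drawn

Segment lengths:
  seg 1: (0,0) -> (2.3,0), length = 2.3
  seg 2: (2.3,0) -> (8.6,0), length = 6.3
  seg 3: (8.6,0) -> (10.9,0), length = 2.3
  seg 4: (10.9,0) -> (17.2,0), length = 6.3
  seg 5: (17.2,0) -> (19.5,0), length = 2.3
  seg 6: (19.5,0) -> (25.8,0), length = 6.3
  seg 7: (25.8,0) -> (28.1,0), length = 2.3
  seg 8: (28.1,0) -> (34.4,0), length = 6.3
  seg 9: (34.4,0) -> (41.5,0), length = 7.1
Total = 41.5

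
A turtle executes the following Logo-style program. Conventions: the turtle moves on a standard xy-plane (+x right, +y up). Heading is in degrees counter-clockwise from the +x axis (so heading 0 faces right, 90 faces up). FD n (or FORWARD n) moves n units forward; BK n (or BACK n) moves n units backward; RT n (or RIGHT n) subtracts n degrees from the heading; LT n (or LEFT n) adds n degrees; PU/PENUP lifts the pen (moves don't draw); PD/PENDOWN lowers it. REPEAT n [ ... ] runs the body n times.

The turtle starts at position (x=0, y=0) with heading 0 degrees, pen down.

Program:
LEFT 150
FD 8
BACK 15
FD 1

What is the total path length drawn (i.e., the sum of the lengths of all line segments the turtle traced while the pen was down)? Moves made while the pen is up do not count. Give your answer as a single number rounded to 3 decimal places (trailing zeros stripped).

Answer: 24

Derivation:
Executing turtle program step by step:
Start: pos=(0,0), heading=0, pen down
LT 150: heading 0 -> 150
FD 8: (0,0) -> (-6.928,4) [heading=150, draw]
BK 15: (-6.928,4) -> (6.062,-3.5) [heading=150, draw]
FD 1: (6.062,-3.5) -> (5.196,-3) [heading=150, draw]
Final: pos=(5.196,-3), heading=150, 3 segment(s) drawn

Segment lengths:
  seg 1: (0,0) -> (-6.928,4), length = 8
  seg 2: (-6.928,4) -> (6.062,-3.5), length = 15
  seg 3: (6.062,-3.5) -> (5.196,-3), length = 1
Total = 24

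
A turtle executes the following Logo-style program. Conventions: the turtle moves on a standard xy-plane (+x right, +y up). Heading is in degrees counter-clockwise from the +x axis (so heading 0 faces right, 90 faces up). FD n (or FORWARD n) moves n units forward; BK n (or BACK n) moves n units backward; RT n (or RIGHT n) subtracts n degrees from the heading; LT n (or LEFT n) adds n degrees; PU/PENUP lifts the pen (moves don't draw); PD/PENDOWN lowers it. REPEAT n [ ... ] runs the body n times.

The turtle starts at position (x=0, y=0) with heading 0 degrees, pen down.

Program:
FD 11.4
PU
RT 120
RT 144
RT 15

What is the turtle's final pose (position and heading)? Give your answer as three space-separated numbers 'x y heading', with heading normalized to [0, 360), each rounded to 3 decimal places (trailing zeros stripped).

Executing turtle program step by step:
Start: pos=(0,0), heading=0, pen down
FD 11.4: (0,0) -> (11.4,0) [heading=0, draw]
PU: pen up
RT 120: heading 0 -> 240
RT 144: heading 240 -> 96
RT 15: heading 96 -> 81
Final: pos=(11.4,0), heading=81, 1 segment(s) drawn

Answer: 11.4 0 81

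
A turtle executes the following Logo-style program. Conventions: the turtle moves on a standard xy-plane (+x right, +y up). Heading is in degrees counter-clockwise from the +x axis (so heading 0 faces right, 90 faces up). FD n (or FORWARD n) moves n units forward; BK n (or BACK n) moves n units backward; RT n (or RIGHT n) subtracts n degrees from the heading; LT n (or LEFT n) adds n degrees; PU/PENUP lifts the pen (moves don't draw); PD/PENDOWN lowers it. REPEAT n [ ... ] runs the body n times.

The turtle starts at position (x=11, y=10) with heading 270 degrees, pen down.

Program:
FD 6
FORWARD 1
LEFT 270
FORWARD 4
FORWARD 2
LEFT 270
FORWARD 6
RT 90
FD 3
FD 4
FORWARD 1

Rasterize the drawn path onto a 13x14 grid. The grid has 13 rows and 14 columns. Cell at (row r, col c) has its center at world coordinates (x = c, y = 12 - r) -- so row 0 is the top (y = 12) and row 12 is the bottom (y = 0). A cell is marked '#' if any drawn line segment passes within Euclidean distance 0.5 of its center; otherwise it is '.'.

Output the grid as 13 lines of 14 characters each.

Segment 0: (11,10) -> (11,4)
Segment 1: (11,4) -> (11,3)
Segment 2: (11,3) -> (7,3)
Segment 3: (7,3) -> (5,3)
Segment 4: (5,3) -> (5,9)
Segment 5: (5,9) -> (8,9)
Segment 6: (8,9) -> (12,9)
Segment 7: (12,9) -> (13,9)

Answer: ..............
..............
...........#..
.....#########
.....#.....#..
.....#.....#..
.....#.....#..
.....#.....#..
.....#.....#..
.....#######..
..............
..............
..............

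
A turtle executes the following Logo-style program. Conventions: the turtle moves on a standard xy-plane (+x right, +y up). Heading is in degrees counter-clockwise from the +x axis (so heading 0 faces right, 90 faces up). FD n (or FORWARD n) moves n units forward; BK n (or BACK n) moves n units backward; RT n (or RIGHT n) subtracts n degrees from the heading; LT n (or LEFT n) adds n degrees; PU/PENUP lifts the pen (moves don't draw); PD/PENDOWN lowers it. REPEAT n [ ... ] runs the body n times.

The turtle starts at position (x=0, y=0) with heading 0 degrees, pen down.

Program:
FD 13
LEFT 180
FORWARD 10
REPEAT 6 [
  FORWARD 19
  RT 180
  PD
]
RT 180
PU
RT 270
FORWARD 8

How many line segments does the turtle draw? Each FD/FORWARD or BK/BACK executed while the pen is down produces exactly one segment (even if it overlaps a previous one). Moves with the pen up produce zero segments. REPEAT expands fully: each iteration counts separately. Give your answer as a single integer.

Executing turtle program step by step:
Start: pos=(0,0), heading=0, pen down
FD 13: (0,0) -> (13,0) [heading=0, draw]
LT 180: heading 0 -> 180
FD 10: (13,0) -> (3,0) [heading=180, draw]
REPEAT 6 [
  -- iteration 1/6 --
  FD 19: (3,0) -> (-16,0) [heading=180, draw]
  RT 180: heading 180 -> 0
  PD: pen down
  -- iteration 2/6 --
  FD 19: (-16,0) -> (3,0) [heading=0, draw]
  RT 180: heading 0 -> 180
  PD: pen down
  -- iteration 3/6 --
  FD 19: (3,0) -> (-16,0) [heading=180, draw]
  RT 180: heading 180 -> 0
  PD: pen down
  -- iteration 4/6 --
  FD 19: (-16,0) -> (3,0) [heading=0, draw]
  RT 180: heading 0 -> 180
  PD: pen down
  -- iteration 5/6 --
  FD 19: (3,0) -> (-16,0) [heading=180, draw]
  RT 180: heading 180 -> 0
  PD: pen down
  -- iteration 6/6 --
  FD 19: (-16,0) -> (3,0) [heading=0, draw]
  RT 180: heading 0 -> 180
  PD: pen down
]
RT 180: heading 180 -> 0
PU: pen up
RT 270: heading 0 -> 90
FD 8: (3,0) -> (3,8) [heading=90, move]
Final: pos=(3,8), heading=90, 8 segment(s) drawn
Segments drawn: 8

Answer: 8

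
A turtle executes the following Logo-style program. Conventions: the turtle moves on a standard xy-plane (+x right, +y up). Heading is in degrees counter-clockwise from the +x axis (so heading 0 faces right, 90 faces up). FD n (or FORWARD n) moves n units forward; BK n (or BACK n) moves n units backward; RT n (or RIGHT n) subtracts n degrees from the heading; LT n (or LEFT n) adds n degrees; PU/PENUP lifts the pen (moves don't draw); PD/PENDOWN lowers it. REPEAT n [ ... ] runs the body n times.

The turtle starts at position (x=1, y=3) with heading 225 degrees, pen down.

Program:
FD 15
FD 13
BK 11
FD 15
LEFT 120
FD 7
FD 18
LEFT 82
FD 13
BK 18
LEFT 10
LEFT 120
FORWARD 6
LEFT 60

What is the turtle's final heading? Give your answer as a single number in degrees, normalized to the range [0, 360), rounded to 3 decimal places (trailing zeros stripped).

Answer: 257

Derivation:
Executing turtle program step by step:
Start: pos=(1,3), heading=225, pen down
FD 15: (1,3) -> (-9.607,-7.607) [heading=225, draw]
FD 13: (-9.607,-7.607) -> (-18.799,-16.799) [heading=225, draw]
BK 11: (-18.799,-16.799) -> (-11.021,-9.021) [heading=225, draw]
FD 15: (-11.021,-9.021) -> (-21.627,-19.627) [heading=225, draw]
LT 120: heading 225 -> 345
FD 7: (-21.627,-19.627) -> (-14.866,-21.439) [heading=345, draw]
FD 18: (-14.866,-21.439) -> (2.521,-26.098) [heading=345, draw]
LT 82: heading 345 -> 67
FD 13: (2.521,-26.098) -> (7.6,-14.131) [heading=67, draw]
BK 18: (7.6,-14.131) -> (0.567,-30.7) [heading=67, draw]
LT 10: heading 67 -> 77
LT 120: heading 77 -> 197
FD 6: (0.567,-30.7) -> (-5.171,-32.455) [heading=197, draw]
LT 60: heading 197 -> 257
Final: pos=(-5.171,-32.455), heading=257, 9 segment(s) drawn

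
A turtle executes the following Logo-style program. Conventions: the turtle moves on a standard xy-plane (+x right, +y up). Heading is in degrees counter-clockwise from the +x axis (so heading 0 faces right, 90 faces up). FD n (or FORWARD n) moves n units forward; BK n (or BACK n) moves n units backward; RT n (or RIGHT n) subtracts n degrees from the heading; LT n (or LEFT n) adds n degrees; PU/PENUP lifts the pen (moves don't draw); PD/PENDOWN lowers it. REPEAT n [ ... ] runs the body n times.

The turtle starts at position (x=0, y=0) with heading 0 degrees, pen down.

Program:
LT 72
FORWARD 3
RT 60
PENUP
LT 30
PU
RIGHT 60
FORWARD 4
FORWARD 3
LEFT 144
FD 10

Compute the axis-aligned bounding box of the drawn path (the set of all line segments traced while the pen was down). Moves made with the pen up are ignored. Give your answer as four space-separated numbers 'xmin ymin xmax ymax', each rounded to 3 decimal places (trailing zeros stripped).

Answer: 0 0 0.927 2.853

Derivation:
Executing turtle program step by step:
Start: pos=(0,0), heading=0, pen down
LT 72: heading 0 -> 72
FD 3: (0,0) -> (0.927,2.853) [heading=72, draw]
RT 60: heading 72 -> 12
PU: pen up
LT 30: heading 12 -> 42
PU: pen up
RT 60: heading 42 -> 342
FD 4: (0.927,2.853) -> (4.731,1.617) [heading=342, move]
FD 3: (4.731,1.617) -> (7.584,0.69) [heading=342, move]
LT 144: heading 342 -> 126
FD 10: (7.584,0.69) -> (1.707,8.78) [heading=126, move]
Final: pos=(1.707,8.78), heading=126, 1 segment(s) drawn

Segment endpoints: x in {0, 0.927}, y in {0, 2.853}
xmin=0, ymin=0, xmax=0.927, ymax=2.853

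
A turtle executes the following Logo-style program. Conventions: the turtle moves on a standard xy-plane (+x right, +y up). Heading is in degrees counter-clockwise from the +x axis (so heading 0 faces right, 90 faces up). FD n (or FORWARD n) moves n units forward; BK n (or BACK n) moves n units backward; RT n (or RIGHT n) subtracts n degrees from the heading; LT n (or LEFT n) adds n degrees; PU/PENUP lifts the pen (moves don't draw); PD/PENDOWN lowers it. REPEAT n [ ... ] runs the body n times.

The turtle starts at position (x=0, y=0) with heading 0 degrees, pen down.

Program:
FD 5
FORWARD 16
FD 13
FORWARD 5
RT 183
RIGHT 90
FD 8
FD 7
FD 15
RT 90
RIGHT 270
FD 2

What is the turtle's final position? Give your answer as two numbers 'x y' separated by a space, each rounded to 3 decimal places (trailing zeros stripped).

Answer: 40.675 31.956

Derivation:
Executing turtle program step by step:
Start: pos=(0,0), heading=0, pen down
FD 5: (0,0) -> (5,0) [heading=0, draw]
FD 16: (5,0) -> (21,0) [heading=0, draw]
FD 13: (21,0) -> (34,0) [heading=0, draw]
FD 5: (34,0) -> (39,0) [heading=0, draw]
RT 183: heading 0 -> 177
RT 90: heading 177 -> 87
FD 8: (39,0) -> (39.419,7.989) [heading=87, draw]
FD 7: (39.419,7.989) -> (39.785,14.979) [heading=87, draw]
FD 15: (39.785,14.979) -> (40.57,29.959) [heading=87, draw]
RT 90: heading 87 -> 357
RT 270: heading 357 -> 87
FD 2: (40.57,29.959) -> (40.675,31.956) [heading=87, draw]
Final: pos=(40.675,31.956), heading=87, 8 segment(s) drawn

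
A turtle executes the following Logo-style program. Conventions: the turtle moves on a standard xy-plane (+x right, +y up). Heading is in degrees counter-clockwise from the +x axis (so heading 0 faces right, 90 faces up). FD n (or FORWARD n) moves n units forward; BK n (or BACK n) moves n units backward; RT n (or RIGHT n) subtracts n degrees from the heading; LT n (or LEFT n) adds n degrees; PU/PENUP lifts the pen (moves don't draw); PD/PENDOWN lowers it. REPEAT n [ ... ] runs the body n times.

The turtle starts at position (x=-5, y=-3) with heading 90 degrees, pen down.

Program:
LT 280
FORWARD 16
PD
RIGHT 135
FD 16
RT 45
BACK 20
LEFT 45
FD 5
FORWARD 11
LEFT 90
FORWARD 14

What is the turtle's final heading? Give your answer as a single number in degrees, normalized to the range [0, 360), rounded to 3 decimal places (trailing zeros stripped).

Answer: 325

Derivation:
Executing turtle program step by step:
Start: pos=(-5,-3), heading=90, pen down
LT 280: heading 90 -> 10
FD 16: (-5,-3) -> (10.757,-0.222) [heading=10, draw]
PD: pen down
RT 135: heading 10 -> 235
FD 16: (10.757,-0.222) -> (1.58,-13.328) [heading=235, draw]
RT 45: heading 235 -> 190
BK 20: (1.58,-13.328) -> (21.276,-9.855) [heading=190, draw]
LT 45: heading 190 -> 235
FD 5: (21.276,-9.855) -> (18.408,-13.951) [heading=235, draw]
FD 11: (18.408,-13.951) -> (12.099,-22.962) [heading=235, draw]
LT 90: heading 235 -> 325
FD 14: (12.099,-22.962) -> (23.567,-30.992) [heading=325, draw]
Final: pos=(23.567,-30.992), heading=325, 6 segment(s) drawn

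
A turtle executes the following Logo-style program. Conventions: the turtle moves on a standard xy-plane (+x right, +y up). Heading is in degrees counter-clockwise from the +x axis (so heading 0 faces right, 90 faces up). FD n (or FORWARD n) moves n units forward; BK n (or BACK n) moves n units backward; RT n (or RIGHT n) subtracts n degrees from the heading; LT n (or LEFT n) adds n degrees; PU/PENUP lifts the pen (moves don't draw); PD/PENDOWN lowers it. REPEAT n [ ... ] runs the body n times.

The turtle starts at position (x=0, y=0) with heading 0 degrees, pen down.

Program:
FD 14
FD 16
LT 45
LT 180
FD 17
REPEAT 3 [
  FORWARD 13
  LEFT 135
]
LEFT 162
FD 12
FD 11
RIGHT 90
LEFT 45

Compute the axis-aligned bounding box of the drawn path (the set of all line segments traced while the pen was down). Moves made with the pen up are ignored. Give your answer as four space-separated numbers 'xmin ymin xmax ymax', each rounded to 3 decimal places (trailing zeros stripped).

Answer: 0 -21.213 30 9.853

Derivation:
Executing turtle program step by step:
Start: pos=(0,0), heading=0, pen down
FD 14: (0,0) -> (14,0) [heading=0, draw]
FD 16: (14,0) -> (30,0) [heading=0, draw]
LT 45: heading 0 -> 45
LT 180: heading 45 -> 225
FD 17: (30,0) -> (17.979,-12.021) [heading=225, draw]
REPEAT 3 [
  -- iteration 1/3 --
  FD 13: (17.979,-12.021) -> (8.787,-21.213) [heading=225, draw]
  LT 135: heading 225 -> 0
  -- iteration 2/3 --
  FD 13: (8.787,-21.213) -> (21.787,-21.213) [heading=0, draw]
  LT 135: heading 0 -> 135
  -- iteration 3/3 --
  FD 13: (21.787,-21.213) -> (12.594,-12.021) [heading=135, draw]
  LT 135: heading 135 -> 270
]
LT 162: heading 270 -> 72
FD 12: (12.594,-12.021) -> (16.303,-0.608) [heading=72, draw]
FD 11: (16.303,-0.608) -> (19.702,9.853) [heading=72, draw]
RT 90: heading 72 -> 342
LT 45: heading 342 -> 27
Final: pos=(19.702,9.853), heading=27, 8 segment(s) drawn

Segment endpoints: x in {0, 8.787, 12.594, 14, 16.303, 17.979, 19.702, 21.787, 30}, y in {-21.213, -21.213, -12.021, -12.021, -0.608, 0, 9.853}
xmin=0, ymin=-21.213, xmax=30, ymax=9.853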